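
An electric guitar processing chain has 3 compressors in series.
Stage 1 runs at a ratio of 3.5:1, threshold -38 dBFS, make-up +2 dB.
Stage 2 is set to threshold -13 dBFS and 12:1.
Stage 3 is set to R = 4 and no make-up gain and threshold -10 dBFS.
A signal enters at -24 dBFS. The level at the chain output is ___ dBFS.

-32 dBFS

Stage 1: overshoot 14 dB → 14/3.5 = 4 dB → -34 dBFS; +2 dB make-up → -32 dBFS.
Stage 2: -32 dBFS is at or below the -13 dBFS threshold — no compression; output -32 dBFS.
Stage 3: -32 dBFS is at or below the -10 dBFS threshold — no compression; output -32 dBFS.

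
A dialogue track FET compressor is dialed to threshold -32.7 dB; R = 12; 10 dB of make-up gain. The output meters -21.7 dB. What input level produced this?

-20.7 dB

Remove make-up: -21.7 − 10 = -31.7 dB.
Post-compression overshoot = -31.7 − (-32.7) = 1 dB.
Before 12:1 compression the overshoot was 1 × 12 = 12 dB, so input = -32.7 + 12 = -20.7 dB.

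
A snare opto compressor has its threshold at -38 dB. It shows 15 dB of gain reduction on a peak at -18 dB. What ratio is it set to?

Input overshoot = -18 − (-38) = 20 dB.
Output overshoot = 20 − 15 = 5 dB.
Ratio = input overshoot / output overshoot = 20 / 5 = 4.

4:1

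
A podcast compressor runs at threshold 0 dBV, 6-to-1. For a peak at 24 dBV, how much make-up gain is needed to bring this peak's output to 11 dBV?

Without make-up, output = threshold + overshoot/6 = 0 + 4 = 4 dBV.
Gap to target: 7 dB.

7 dB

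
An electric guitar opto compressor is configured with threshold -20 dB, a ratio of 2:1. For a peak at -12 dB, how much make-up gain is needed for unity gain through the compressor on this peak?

4 dB

Overshoot 8 dB → 8/2 = 4 dB after compression, so the compressed level is -20 + 4 = -16 dB.
Make-up = target − compressed = -12 − (-16) = 4 dB.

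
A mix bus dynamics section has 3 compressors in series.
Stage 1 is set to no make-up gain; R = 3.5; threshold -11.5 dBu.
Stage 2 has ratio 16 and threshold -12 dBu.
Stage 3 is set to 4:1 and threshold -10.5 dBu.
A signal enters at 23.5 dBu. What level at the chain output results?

Stage 1: overshoot 35 dB → 35/3.5 = 10 dB → -1.5 dBu.
Stage 2: 10.5 dB above -12 dBu, reduced 16:1 to 0.65625 dB above → -11.34375 dBu.
Stage 3: -11.34375 dBu ≤ -10.5 dBu, so stage 3 doesn't engage; output -11.34375 dBu.

-11.34375 dBu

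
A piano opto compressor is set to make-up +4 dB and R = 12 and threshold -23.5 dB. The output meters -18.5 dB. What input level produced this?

-11.5 dB

Stripping the +4 dB make-up gives -22.5 dB at the gain stage.
That's 1 dB above the -23.5 dB threshold.
Before 12:1 compression the overshoot was 1 × 12 = 12 dB, so input = -23.5 + 12 = -11.5 dB.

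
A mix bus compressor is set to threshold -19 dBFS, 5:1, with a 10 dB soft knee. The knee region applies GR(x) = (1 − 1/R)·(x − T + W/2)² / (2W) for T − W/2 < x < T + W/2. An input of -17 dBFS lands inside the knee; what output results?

x − T + W/2 = -17 − (-19) + 5 = 7.
GR = (1 − 1/5) × 7² / 20 = 0.8 × 49 / 20 = 1.96 dB.
Output = -17 − 1.96 = -18.96 dBFS.

-18.96 dBFS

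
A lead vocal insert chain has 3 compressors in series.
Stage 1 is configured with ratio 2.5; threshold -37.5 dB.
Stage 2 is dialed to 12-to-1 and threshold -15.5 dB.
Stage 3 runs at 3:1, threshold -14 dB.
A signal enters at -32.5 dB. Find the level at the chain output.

Stage 1: -32.5 dB is 5 dB over -37.5 dB; at 2.5:1 that becomes 2 dB over, giving -35.5 dB.
Stage 2: below threshold (-35.5 ≤ -15.5); passes unchanged; output -35.5 dB.
Stage 3: -35.5 dB ≤ -14 dB, so stage 3 doesn't engage; output -35.5 dB.

-35.5 dB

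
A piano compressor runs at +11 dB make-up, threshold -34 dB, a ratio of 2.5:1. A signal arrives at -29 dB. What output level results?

-29 dB sits 5 dB over threshold.
At 2.5:1 the overshoot is divided by 2.5, leaving 2 dB above threshold.
So the level is -34 + 2 = -32 dB; make-up adds 11 dB, giving -21 dB.

-21 dB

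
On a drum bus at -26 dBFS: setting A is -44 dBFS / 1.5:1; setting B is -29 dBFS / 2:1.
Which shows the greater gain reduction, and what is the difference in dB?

A, by 4.5 dB

A: GR = 18 − 18/1.5 = 6 dB.
B: GR = 3 − 3/2 = 1.5 dB.
A applies 4.5 dB more gain reduction.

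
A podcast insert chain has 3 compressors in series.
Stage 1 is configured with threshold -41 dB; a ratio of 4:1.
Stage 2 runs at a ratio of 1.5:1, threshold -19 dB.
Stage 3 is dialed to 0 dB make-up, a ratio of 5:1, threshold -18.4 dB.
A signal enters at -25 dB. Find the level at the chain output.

-37 dB

Stage 1: overshoot 16 dB → 16/4 = 4 dB → -37 dB.
Stage 2: -37 dB is at or below the -19 dB threshold — no compression; output -37 dB.
Stage 3: -37 dB ≤ -18.4 dB, so stage 3 doesn't engage; output -37 dB.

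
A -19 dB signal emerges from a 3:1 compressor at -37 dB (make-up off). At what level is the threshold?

-46 dB

Gain reduction = -19 − (-37) = 18 dB; output overshoot = GR / (R − 1) = 18 / 2 = 9 dB.
Threshold = output − output overshoot = -37 − 9 = -46 dB.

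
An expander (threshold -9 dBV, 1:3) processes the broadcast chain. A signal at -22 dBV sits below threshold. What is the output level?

-48 dBV

Undershoot = (-9) − (-22) = 13 dB.
At 1:3, that expands to 39 dB under threshold.
Output = -9 − 39 = -48 dBV.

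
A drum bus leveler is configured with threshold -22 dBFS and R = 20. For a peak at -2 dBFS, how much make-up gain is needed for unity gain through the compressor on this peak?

19 dB

Without make-up, output = threshold + overshoot/20 = -22 + 1 = -21 dBFS.
Gap to target: 19 dB.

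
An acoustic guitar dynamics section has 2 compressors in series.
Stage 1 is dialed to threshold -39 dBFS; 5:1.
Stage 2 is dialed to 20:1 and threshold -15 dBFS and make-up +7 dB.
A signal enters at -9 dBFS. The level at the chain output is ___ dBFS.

-26 dBFS

Stage 1: -9 dBFS is 30 dB over -39 dBFS; at 5:1 that becomes 6 dB over, giving -33 dBFS.
Stage 2: below threshold (-33 ≤ -15); passes unchanged; make-up brings it to -26 dBFS.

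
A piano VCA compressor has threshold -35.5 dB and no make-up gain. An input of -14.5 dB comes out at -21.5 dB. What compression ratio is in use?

1.5:1

Input overshoot = -14.5 − (-35.5) = 21 dB; output overshoot = -21.5 − (-35.5) = 14 dB.
Ratio = 21 / 14 = 1.5.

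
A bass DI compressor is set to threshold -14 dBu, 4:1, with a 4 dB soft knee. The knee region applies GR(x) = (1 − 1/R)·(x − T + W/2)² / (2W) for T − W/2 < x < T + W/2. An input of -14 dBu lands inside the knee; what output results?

x − T + W/2 = -14 − (-14) + 2 = 2.
GR = (1 − 1/4) × 2² / 8 = 0.75 × 4 / 8 = 0.375 dB.
Output = -14 − 0.375 = -14.375 dBu.

-14.375 dBu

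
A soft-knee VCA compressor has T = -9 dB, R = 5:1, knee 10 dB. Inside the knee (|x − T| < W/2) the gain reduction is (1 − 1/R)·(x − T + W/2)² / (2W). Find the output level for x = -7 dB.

-8.96 dB

x − T + W/2 = -7 − (-9) + 5 = 7.
GR = (1 − 1/5) × 7² / 20 = 0.8 × 49 / 20 = 1.96 dB.
Output = -7 − 1.96 = -8.96 dB.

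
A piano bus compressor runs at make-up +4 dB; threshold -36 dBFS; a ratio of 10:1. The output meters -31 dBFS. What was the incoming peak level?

Remove make-up: -31 − 4 = -35 dBFS.
Post-compression overshoot = -35 − (-36) = 1 dB.
Undo the ratio: input overshoot = 1 × 10 = 10 dB, giving input = -26 dBFS.

-26 dBFS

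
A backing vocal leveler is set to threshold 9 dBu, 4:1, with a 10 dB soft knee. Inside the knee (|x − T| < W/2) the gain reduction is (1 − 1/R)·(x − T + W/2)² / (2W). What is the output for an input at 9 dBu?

8.0625 dBu

x − T + W/2 = 9 − 9 + 5 = 5.
GR = (1 − 1/4) × 5² / 20 = 0.75 × 25 / 20 = 0.9375 dB.
Output = 9 − 0.9375 = 8.0625 dBu.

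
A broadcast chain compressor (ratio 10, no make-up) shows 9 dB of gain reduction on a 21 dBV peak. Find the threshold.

11 dBV

Input is 10 dB above T (since output overshoot × R = input overshoot: (12 − T)·10 = 21 − T gives T = 11 dBV).
Check: 11 + (21 − 11)/10 = 11 + 1 = 12 dBV. ✓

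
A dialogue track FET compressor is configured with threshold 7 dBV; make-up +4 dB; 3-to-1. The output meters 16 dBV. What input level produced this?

22 dBV

Before make-up, the level was 16 − 4 = 12 dBV.
Post-compression overshoot = 12 − 7 = 5 dB.
Input overshoot = R × output overshoot = 15 dB → input = 7 + 15 = 22 dBV.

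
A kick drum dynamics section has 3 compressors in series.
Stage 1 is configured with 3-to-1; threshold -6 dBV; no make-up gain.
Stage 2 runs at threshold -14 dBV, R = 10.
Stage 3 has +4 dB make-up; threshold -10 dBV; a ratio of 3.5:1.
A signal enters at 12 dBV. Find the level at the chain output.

Stage 1: overshoot 18 dB → 18/3 = 6 dB → 0 dBV.
Stage 2: 14 dB above -14 dBV, reduced 10:1 to 1.4 dB above → -12.6 dBV.
Stage 3: below threshold (-12.6 ≤ -10); passes unchanged; make-up brings it to -8.6 dBV.

-8.6 dBV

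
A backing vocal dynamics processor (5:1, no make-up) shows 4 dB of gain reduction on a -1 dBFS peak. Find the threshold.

Gain reduction = -1 − (-5) = 4 dB; output overshoot = GR / (R − 1) = 4 / 4 = 1 dB.
Threshold = output − output overshoot = -5 − 1 = -6 dBFS.

-6 dBFS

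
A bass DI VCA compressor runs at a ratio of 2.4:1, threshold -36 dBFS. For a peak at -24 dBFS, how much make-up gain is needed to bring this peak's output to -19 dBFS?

12 dB

The peak compresses to -36 + 12/2.4 = -31 dBFS.
To reach -19 dBFS requires -19 − (-31) = 12 dB of make-up.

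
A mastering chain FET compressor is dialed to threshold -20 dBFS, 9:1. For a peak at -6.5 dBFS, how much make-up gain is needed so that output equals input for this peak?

Without make-up, output = threshold + overshoot/9 = -20 + 1.5 = -18.5 dBFS.
Gap to target: 12 dB.

12 dB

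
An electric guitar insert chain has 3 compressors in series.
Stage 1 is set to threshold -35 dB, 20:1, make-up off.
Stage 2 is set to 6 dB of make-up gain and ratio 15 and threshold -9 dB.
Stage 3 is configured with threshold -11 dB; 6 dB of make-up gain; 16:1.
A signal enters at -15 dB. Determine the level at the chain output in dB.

Stage 1: overshoot 20 dB → 20/20 = 1 dB → -34 dB.
Stage 2: below threshold (-34 ≤ -9); passes unchanged; make-up brings it to -28 dB.
Stage 3: -28 dB ≤ -11 dB, so stage 3 doesn't engage; make-up brings it to -22 dB.

-22 dB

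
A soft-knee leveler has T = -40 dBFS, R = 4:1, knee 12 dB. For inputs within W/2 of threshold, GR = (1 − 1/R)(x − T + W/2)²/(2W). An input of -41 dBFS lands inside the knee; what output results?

x − T + W/2 = -41 − (-40) + 6 = 5.
GR = (1 − 1/4) × 5² / 24 = 0.75 × 25 / 24 = 0.78125 dB.
Output = -41 − 0.78125 = -41.78125 dBFS.

-41.78125 dBFS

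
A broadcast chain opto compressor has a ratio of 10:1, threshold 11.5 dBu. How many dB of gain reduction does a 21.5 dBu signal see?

9 dB

The signal is 10 dB above threshold.
After 10:1 compression the overshoot becomes 10/10 = 1 dB.
So the signal is attenuated by 10 − 1 = 9 dB.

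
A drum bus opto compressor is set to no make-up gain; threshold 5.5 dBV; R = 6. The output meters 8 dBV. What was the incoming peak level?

Post-compression overshoot = 8 − 5.5 = 2.5 dB.
Input overshoot = R × output overshoot = 15 dB → input = 5.5 + 15 = 20.5 dBV.

20.5 dBV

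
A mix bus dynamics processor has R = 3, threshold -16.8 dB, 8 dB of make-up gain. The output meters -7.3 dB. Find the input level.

-12.3 dB

Remove make-up: -7.3 − 8 = -15.3 dB.
Post-compression overshoot = -15.3 − (-16.8) = 1.5 dB.
Undo the ratio: input overshoot = 1.5 × 3 = 4.5 dB, giving input = -12.3 dB.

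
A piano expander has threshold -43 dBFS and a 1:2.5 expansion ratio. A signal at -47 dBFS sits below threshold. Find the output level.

-53 dBFS

Below threshold, a 1:2.5 expander applies gain = (2.5−1)×(T − x) of attenuation.
(2.5−1) × 4 = 6 dB, so output = -47 − 6 = -53 dBFS.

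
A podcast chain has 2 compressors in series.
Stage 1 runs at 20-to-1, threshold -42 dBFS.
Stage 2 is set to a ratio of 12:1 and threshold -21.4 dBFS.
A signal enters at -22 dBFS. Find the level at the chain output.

Stage 1: overshoot 20 dB → 20/20 = 1 dB → -41 dBFS.
Stage 2: -41 dBFS is at or below the -21.4 dBFS threshold — no compression; output -41 dBFS.

-41 dBFS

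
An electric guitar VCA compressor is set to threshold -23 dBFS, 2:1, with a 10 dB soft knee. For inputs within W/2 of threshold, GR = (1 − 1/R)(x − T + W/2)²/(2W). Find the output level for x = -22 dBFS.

x − T + W/2 = -22 − (-23) + 5 = 6.
GR = (1 − 1/2) × 6² / 20 = 0.5 × 36 / 20 = 0.9 dB.
Output = -22 − 0.9 = -22.9 dBFS.

-22.9 dBFS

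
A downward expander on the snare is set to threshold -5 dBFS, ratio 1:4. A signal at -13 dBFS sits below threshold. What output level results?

-37 dBFS

Undershoot = (-5) − (-13) = 8 dB.
At 1:4, that expands to 32 dB under threshold.
Output = -5 − 32 = -37 dBFS.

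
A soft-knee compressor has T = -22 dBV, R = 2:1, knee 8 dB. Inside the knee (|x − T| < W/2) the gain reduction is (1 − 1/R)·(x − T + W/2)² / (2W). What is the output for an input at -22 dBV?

x − T + W/2 = -22 − (-22) + 4 = 4.
GR = (1 − 1/2) × 4² / 16 = 0.5 × 16 / 16 = 0.5 dB.
Output = -22 − 0.5 = -22.5 dBV.

-22.5 dBV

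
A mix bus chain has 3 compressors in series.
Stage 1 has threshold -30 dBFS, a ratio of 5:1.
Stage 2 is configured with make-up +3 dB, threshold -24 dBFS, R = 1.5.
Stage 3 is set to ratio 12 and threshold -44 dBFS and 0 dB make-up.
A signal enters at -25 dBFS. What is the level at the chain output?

-42.5 dBFS

Stage 1: -25 dBFS is 5 dB over -30 dBFS; at 5:1 that becomes 1 dB over, giving -29 dBFS.
Stage 2: -29 dBFS is at or below the -24 dBFS threshold — no compression; make-up brings it to -26 dBFS.
Stage 3: overshoot 18 dB → 18/12 = 1.5 dB → -42.5 dBFS.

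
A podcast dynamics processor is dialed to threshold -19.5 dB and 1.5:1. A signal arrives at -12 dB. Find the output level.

-12 dB sits 7.5 dB over threshold.
At 1.5:1 the overshoot is divided by 1.5, leaving 5 dB above threshold.
Output = -19.5 + 5 = -14.5 dB.

-14.5 dB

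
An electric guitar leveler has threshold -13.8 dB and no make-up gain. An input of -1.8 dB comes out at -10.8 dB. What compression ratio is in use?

4:1

Input overshoot = -1.8 − (-13.8) = 12 dB; output overshoot = -10.8 − (-13.8) = 3 dB.
Ratio = 12 / 3 = 4.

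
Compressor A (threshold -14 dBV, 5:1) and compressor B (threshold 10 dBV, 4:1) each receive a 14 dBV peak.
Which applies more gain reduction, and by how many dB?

A: overshoot 28 dB → output overshoot 5.6 dB → GR 22.4 dB.
B: overshoot 4 dB → output overshoot 1 dB → GR 3 dB.
A applies 19.4 dB more gain reduction.

A, by 19.4 dB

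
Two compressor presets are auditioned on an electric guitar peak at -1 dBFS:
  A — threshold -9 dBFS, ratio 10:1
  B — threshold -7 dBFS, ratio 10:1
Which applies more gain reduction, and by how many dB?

A: GR = 8 − 8/10 = 7.2 dB.
B: GR = 6 − 6/10 = 5.4 dB.
A applies 1.8 dB more gain reduction.

A, by 1.8 dB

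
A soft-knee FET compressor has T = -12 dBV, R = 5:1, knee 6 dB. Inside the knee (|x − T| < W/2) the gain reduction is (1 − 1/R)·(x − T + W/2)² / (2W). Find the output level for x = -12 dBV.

x − T + W/2 = -12 − (-12) + 3 = 3.
GR = (1 − 1/5) × 3² / 12 = 0.8 × 9 / 12 = 0.6 dB.
Output = -12 − 0.6 = -12.6 dBV.

-12.6 dBV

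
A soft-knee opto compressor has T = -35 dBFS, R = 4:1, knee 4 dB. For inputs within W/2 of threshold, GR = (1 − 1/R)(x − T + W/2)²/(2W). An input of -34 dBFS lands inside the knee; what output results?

-34.84375 dBFS

x − T + W/2 = -34 − (-35) + 2 = 3.
GR = (1 − 1/4) × 3² / 8 = 0.75 × 9 / 8 = 0.84375 dB.
Output = -34 − 0.84375 = -34.84375 dBFS.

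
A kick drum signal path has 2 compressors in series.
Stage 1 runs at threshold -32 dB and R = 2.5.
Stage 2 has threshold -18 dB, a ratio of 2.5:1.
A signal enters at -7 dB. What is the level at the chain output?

-22 dB

Stage 1: -7 dB is 25 dB over -32 dB; at 2.5:1 that becomes 10 dB over, giving -22 dB.
Stage 2: below threshold (-22 ≤ -18); passes unchanged; output -22 dB.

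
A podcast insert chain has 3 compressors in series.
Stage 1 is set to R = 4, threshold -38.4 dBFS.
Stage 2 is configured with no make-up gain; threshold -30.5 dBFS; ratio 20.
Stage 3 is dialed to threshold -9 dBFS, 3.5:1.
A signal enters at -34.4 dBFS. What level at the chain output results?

-37.4 dBFS

Stage 1: -34.4 dBFS is 4 dB over -38.4 dBFS; at 4:1 that becomes 1 dB over, giving -37.4 dBFS.
Stage 2: -37.4 dBFS is at or below the -30.5 dBFS threshold — no compression; output -37.4 dBFS.
Stage 3: below threshold (-37.4 ≤ -9); passes unchanged; output -37.4 dBFS.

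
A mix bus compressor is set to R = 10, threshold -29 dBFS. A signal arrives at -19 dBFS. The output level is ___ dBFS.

-28 dBFS

The input is 10 dB above the -29 dBFS threshold.
10:1 compression reduces that to 10/10 = 1 dB over.
So the level is -29 + 1 = -28 dBFS.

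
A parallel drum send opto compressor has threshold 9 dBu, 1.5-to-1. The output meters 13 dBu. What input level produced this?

The compressed level sits 13 − 9 = 4 dB over threshold.
Undo the ratio: input overshoot = 4 × 1.5 = 6 dB, giving input = 15 dBu.

15 dBu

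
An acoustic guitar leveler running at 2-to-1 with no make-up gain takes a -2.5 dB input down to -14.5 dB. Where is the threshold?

-26.5 dB

Gain reduction = -2.5 − (-14.5) = 12 dB; output overshoot = GR / (R − 1) = 12 / 1 = 12 dB.
Threshold = output − output overshoot = -14.5 − 12 = -26.5 dB.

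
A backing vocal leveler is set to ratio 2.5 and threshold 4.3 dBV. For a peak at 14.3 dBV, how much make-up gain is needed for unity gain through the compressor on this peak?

Without make-up, output = threshold + overshoot/2.5 = 4.3 + 4 = 8.3 dBV.
Gap to target: 6 dB.

6 dB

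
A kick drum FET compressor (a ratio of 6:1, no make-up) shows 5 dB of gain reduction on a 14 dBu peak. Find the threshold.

8 dBu

Let T be the threshold. Output overshoot = (input overshoot)/R, so 9 − T = (14 − T)/6.
6·(9 − T) = 14 − T → 5·T = 54 − 14 = 40.
T = 40/5 = 8 dBu.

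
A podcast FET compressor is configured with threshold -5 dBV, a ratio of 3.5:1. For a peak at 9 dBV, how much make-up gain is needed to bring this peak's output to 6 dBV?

7 dB

Without make-up, output = threshold + overshoot/3.5 = -5 + 4 = -1 dBV.
Gap to target: 7 dB.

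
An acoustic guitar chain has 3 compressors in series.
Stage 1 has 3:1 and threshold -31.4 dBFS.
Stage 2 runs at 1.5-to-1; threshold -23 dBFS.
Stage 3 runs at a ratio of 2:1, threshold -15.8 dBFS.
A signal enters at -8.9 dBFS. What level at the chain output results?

-23.9 dBFS

Stage 1: -8.9 dBFS is 22.5 dB over -31.4 dBFS; at 3:1 that becomes 7.5 dB over, giving -23.9 dBFS.
Stage 2: -23.9 dBFS ≤ -23 dBFS, so stage 2 doesn't engage; output -23.9 dBFS.
Stage 3: -23.9 dBFS is at or below the -15.8 dBFS threshold — no compression; output -23.9 dBFS.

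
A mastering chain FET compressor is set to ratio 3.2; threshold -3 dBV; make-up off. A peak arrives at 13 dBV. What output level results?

The input is 16 dB above the -3 dBV threshold.
3.2:1 compression reduces that to 16/3.2 = 5 dB over.
That puts the output at 2 dBV.

2 dBV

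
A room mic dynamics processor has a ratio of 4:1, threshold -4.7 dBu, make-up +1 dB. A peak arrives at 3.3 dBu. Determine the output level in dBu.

The input is 8 dB above the -4.7 dBu threshold.
The 8 dB excess becomes 2 dB after 4:1 reduction.
Output = -4.7 + 2 = -2.7 dBu; make-up adds 1 dB, giving -1.7 dBu.

-1.7 dBu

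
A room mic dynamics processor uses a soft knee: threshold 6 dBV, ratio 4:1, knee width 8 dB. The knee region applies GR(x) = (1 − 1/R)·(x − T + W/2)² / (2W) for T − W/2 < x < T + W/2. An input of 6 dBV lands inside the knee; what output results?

5.25 dBV

x − T + W/2 = 6 − 6 + 4 = 4.
GR = (1 − 1/4) × 4² / 16 = 0.75 × 16 / 16 = 0.75 dB.
Output = 6 − 0.75 = 5.25 dBV.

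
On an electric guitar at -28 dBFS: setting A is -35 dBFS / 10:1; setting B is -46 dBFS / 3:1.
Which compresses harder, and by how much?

A: overshoot 7 dB → output overshoot 0.7 dB → GR 6.3 dB.
B: overshoot 18 dB → output overshoot 6 dB → GR 12 dB.
B reduces 5.7 dB more.

B, by 5.7 dB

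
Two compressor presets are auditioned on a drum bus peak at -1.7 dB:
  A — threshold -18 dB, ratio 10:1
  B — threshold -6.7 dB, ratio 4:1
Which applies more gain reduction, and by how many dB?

A, by 10.92 dB

A: 16.3 dB over, compressed to 1.63 dB over, so 14.67 dB of GR.
B: 5 dB over, compressed to 1.25 dB over, so 3.75 dB of GR.
Difference: 10.92 dB in favour of A.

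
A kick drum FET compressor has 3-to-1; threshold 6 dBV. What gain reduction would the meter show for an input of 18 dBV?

The signal is 12 dB above threshold.
A 3:1 ratio leaves 4 dB of that excess.
Gain reduction = 12 − 4 = 8 dB.

8 dB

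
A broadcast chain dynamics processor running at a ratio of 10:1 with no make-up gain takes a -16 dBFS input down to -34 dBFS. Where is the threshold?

Gain reduction = -16 − (-34) = 18 dB; output overshoot = GR / (R − 1) = 18 / 9 = 2 dB.
Threshold = output − output overshoot = -34 − 2 = -36 dBFS.

-36 dBFS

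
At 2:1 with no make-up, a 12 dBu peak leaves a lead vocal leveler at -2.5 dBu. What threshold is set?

Input is 29 dB above T (since output overshoot × R = input overshoot: (-2.5 − T)·2 = 12 − T gives T = -17 dBu).
Check: -17 + (12 − (-17))/2 = -17 + 14.5 = -2.5 dBu. ✓

-17 dBu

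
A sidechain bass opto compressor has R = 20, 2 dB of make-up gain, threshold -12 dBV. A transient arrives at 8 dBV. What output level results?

Overshoot: 8 − (-12) = 20 dB.
The 20 dB excess becomes 1 dB after 20:1 reduction.
Output = -12 + 1 = -11 dBV; make-up adds 2 dB, giving -9 dBV.

-9 dBV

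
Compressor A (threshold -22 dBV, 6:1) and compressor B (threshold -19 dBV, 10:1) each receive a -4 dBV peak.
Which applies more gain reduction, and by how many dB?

A: overshoot 18 dB → output overshoot 3 dB → GR 15 dB.
B: overshoot 15 dB → output overshoot 1.5 dB → GR 13.5 dB.
Difference: 1.5 dB in favour of A.

A, by 1.5 dB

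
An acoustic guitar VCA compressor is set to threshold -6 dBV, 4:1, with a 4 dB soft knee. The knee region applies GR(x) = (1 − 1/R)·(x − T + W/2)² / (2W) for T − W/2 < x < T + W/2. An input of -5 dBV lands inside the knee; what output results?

x − T + W/2 = -5 − (-6) + 2 = 3.
GR = (1 − 1/4) × 3² / 8 = 0.75 × 9 / 8 = 0.84375 dB.
Output = -5 − 0.84375 = -5.84375 dBV.

-5.84375 dBV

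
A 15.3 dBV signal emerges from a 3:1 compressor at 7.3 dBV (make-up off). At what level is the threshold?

3.3 dBV

Input is 12 dB above T (since output overshoot × R = input overshoot: (7.3 − T)·3 = 15.3 − T gives T = 3.3 dBV).
Check: 3.3 + (15.3 − 3.3)/3 = 3.3 + 4 = 7.3 dBV. ✓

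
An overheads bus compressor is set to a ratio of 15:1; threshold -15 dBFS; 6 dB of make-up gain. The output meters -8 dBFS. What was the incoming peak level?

Before make-up, the level was -8 − 6 = -14 dBFS.
The compressed level sits -14 − (-15) = 1 dB over threshold.
Before 15:1 compression the overshoot was 1 × 15 = 15 dB, so input = -15 + 15 = 0 dBFS.

0 dBFS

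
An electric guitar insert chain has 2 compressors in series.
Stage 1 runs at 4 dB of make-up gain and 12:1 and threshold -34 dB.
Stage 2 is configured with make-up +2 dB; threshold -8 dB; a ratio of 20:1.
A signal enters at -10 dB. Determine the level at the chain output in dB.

Stage 1: 24 dB above -34 dB, reduced 12:1 to 2 dB above → -32 dB; +4 dB make-up → -28 dB.
Stage 2: -28 dB is at or below the -8 dB threshold — no compression; make-up brings it to -26 dB.

-26 dB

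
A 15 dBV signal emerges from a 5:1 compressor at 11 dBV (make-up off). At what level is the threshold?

10 dBV

Gain reduction = 15 − 11 = 4 dB; output overshoot = GR / (R − 1) = 4 / 4 = 1 dB.
Threshold = output − output overshoot = 11 − 1 = 10 dBV.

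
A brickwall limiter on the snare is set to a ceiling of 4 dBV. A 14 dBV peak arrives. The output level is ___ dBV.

The limiter clamps the peak to its 4 dBV ceiling.

4 dBV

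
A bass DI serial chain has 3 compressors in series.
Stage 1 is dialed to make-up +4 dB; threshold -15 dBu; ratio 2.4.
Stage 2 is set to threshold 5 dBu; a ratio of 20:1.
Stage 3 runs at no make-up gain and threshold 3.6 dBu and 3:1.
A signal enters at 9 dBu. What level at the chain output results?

-1 dBu

Stage 1: 9 dBu is 24 dB over -15 dBu; at 2.4:1 that becomes 10 dB over, giving -5 dBu; +4 dB make-up → -1 dBu.
Stage 2: below threshold (-1 ≤ 5); passes unchanged; output -1 dBu.
Stage 3: -1 dBu ≤ 3.6 dBu, so stage 3 doesn't engage; output -1 dBu.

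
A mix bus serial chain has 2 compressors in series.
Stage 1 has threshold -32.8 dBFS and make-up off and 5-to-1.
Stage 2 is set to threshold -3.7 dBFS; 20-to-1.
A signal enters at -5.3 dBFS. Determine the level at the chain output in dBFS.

-27.3 dBFS

Stage 1: -5.3 dBFS is 27.5 dB over -32.8 dBFS; at 5:1 that becomes 5.5 dB over, giving -27.3 dBFS.
Stage 2: -27.3 dBFS is at or below the -3.7 dBFS threshold — no compression; output -27.3 dBFS.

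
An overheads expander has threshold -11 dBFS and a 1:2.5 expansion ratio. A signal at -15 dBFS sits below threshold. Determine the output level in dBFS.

Below threshold, a 1:2.5 expander applies gain = (2.5−1)×(T − x) of attenuation.
(2.5−1) × 4 = 6 dB, so output = -15 − 6 = -21 dBFS.

-21 dBFS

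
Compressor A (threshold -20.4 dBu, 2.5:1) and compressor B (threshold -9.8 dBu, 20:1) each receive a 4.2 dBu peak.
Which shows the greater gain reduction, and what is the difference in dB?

A: GR = 24.6 − 24.6/2.5 = 14.76 dB.
B: GR = 14 − 14/20 = 13.3 dB.
Difference: 1.46 dB in favour of A.

A, by 1.46 dB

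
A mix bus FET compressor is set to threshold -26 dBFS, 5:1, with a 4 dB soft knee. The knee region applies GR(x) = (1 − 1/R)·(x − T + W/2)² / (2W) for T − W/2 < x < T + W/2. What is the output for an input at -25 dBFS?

-25.9 dBFS

x − T + W/2 = -25 − (-26) + 2 = 3.
GR = (1 − 1/5) × 3² / 8 = 0.8 × 9 / 8 = 0.9 dB.
Output = -25 − 0.9 = -25.9 dBFS.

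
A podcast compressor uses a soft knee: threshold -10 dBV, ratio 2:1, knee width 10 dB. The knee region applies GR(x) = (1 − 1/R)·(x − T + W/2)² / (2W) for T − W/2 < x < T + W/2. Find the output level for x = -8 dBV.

x − T + W/2 = -8 − (-10) + 5 = 7.
GR = (1 − 1/2) × 7² / 20 = 0.5 × 49 / 20 = 1.225 dB.
Output = -8 − 1.225 = -9.225 dBV.

-9.225 dBV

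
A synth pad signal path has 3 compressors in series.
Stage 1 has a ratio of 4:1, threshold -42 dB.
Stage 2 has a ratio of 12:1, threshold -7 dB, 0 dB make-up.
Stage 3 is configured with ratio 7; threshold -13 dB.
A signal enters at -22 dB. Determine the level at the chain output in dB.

Stage 1: -22 dB is 20 dB over -42 dB; at 4:1 that becomes 5 dB over, giving -37 dB.
Stage 2: -37 dB is at or below the -7 dB threshold — no compression; output -37 dB.
Stage 3: -37 dB ≤ -13 dB, so stage 3 doesn't engage; output -37 dB.

-37 dB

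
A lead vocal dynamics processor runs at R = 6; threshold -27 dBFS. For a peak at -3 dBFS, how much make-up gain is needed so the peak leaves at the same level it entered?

The peak compresses to -27 + 24/6 = -23 dBFS.
To reach -3 dBFS requires -3 − (-23) = 20 dB of make-up.

20 dB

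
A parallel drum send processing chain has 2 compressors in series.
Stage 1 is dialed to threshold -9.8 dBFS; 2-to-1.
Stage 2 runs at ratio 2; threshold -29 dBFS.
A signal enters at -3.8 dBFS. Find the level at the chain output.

Stage 1: overshoot 6 dB → 6/2 = 3 dB → -6.8 dBFS.
Stage 2: overshoot 22.2 dB → 22.2/2 = 11.1 dB → -17.9 dBFS.

-17.9 dBFS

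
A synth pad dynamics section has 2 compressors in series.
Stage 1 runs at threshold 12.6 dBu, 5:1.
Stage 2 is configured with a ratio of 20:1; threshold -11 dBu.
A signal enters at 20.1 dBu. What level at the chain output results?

Stage 1: 7.5 dB above 12.6 dBu, reduced 5:1 to 1.5 dB above → 14.1 dBu.
Stage 2: 14.1 dBu is 25.1 dB over -11 dBu; at 20:1 that becomes 1.255 dB over, giving -9.745 dBu.

-9.745 dBu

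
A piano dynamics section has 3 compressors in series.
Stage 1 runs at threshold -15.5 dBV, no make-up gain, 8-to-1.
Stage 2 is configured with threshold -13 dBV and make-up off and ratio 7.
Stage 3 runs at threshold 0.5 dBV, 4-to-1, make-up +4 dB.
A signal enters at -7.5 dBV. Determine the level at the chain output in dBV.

Stage 1: 8 dB above -15.5 dBV, reduced 8:1 to 1 dB above → -14.5 dBV.
Stage 2: -14.5 dBV is at or below the -13 dBV threshold — no compression; output -14.5 dBV.
Stage 3: below threshold (-14.5 ≤ 0.5); passes unchanged; make-up brings it to -10.5 dBV.

-10.5 dBV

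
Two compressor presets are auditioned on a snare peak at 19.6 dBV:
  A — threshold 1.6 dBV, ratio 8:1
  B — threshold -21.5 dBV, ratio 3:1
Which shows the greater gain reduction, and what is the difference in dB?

A: 18 dB over, compressed to 2.25 dB over, so 15.75 dB of GR.
B: 41.1 dB over, compressed to 13.7 dB over, so 27.4 dB of GR.
B applies 11.65 dB more gain reduction.

B, by 11.65 dB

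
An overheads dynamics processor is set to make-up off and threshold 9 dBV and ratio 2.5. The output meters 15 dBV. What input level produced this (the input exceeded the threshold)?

Post-compression overshoot = 15 − 9 = 6 dB.
Undo the ratio: input overshoot = 6 × 2.5 = 15 dB, giving input = 24 dBV.

24 dBV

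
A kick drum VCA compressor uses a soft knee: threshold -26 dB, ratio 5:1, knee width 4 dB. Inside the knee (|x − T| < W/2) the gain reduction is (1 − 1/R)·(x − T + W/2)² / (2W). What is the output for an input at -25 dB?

-25.9 dB

x − T + W/2 = -25 − (-26) + 2 = 3.
GR = (1 − 1/5) × 3² / 8 = 0.8 × 9 / 8 = 0.9 dB.
Output = -25 − 0.9 = -25.9 dB.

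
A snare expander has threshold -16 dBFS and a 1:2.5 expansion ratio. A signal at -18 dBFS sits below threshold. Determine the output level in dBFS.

Undershoot = (-16) − (-18) = 2 dB.
At 1:2.5, that expands to 5 dB under threshold.
Output = -16 − 5 = -21 dBFS.

-21 dBFS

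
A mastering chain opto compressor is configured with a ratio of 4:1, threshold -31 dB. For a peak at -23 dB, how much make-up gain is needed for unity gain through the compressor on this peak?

Overshoot 8 dB → 8/4 = 2 dB after compression, so the compressed level is -31 + 2 = -29 dB.
Make-up = target − compressed = -23 − (-29) = 6 dB.

6 dB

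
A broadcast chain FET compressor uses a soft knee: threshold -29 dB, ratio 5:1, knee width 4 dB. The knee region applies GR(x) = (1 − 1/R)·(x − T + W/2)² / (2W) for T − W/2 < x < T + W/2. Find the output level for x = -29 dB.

-29.4 dB

x − T + W/2 = -29 − (-29) + 2 = 2.
GR = (1 − 1/5) × 2² / 8 = 0.8 × 4 / 8 = 0.4 dB.
Output = -29 − 0.4 = -29.4 dB.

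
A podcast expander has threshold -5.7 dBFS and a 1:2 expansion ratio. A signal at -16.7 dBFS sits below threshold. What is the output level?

-27.7 dBFS

Below threshold, a 1:2 expander applies gain = (2−1)×(T − x) of attenuation.
(2−1) × 11 = 11 dB, so output = -16.7 − 11 = -27.7 dBFS.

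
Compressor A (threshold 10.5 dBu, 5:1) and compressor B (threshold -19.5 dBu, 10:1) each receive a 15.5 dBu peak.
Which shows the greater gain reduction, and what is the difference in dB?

A: overshoot 5 dB → output overshoot 1 dB → GR 4 dB.
B: overshoot 35 dB → output overshoot 3.5 dB → GR 31.5 dB.
B applies 27.5 dB more gain reduction.

B, by 27.5 dB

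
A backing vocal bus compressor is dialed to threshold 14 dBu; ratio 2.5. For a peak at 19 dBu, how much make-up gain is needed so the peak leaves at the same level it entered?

3 dB

Overshoot 5 dB → 5/2.5 = 2 dB after compression, so the compressed level is 14 + 2 = 16 dBu.
Make-up = target − compressed = 19 − 16 = 3 dB.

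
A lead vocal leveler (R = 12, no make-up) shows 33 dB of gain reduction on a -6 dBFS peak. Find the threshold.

-42 dBFS

Gain reduction = -6 − (-39) = 33 dB; output overshoot = GR / (R − 1) = 33 / 11 = 3 dB.
Threshold = output − output overshoot = -39 − 3 = -42 dBFS.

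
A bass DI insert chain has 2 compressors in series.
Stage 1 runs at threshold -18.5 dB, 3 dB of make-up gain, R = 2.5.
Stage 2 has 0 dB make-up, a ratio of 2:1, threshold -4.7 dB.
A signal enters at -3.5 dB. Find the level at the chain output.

Stage 1: -3.5 dB is 15 dB over -18.5 dB; at 2.5:1 that becomes 6 dB over, giving -12.5 dB; +3 dB make-up → -9.5 dB.
Stage 2: below threshold (-9.5 ≤ -4.7); passes unchanged; output -9.5 dB.

-9.5 dB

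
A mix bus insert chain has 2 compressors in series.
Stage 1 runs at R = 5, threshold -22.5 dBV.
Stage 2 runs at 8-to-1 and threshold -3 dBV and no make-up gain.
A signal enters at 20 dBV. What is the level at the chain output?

-14 dBV

Stage 1: 20 dBV is 42.5 dB over -22.5 dBV; at 5:1 that becomes 8.5 dB over, giving -14 dBV.
Stage 2: below threshold (-14 ≤ -3); passes unchanged; output -14 dBV.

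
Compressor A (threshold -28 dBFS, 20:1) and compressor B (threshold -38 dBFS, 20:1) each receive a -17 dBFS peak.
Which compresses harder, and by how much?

B, by 9.5 dB

A: GR = 11 − 11/20 = 10.45 dB.
B: GR = 21 − 21/20 = 19.95 dB.
Difference: 9.5 dB in favour of B.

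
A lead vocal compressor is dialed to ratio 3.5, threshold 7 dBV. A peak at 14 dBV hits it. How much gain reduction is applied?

5 dB

14 dBV exceeds the threshold by 7 dB.
A 3.5:1 ratio leaves 2 dB of that excess.
Gain reduction = 7 − 2 = 5 dB.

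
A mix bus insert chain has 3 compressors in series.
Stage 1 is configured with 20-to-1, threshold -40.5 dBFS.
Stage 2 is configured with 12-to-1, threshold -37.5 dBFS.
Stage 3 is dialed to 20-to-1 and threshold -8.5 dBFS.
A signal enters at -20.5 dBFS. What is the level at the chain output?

Stage 1: overshoot 20 dB → 20/20 = 1 dB → -39.5 dBFS.
Stage 2: -39.5 dBFS is at or below the -37.5 dBFS threshold — no compression; output -39.5 dBFS.
Stage 3: -39.5 dBFS ≤ -8.5 dBFS, so stage 3 doesn't engage; output -39.5 dBFS.

-39.5 dBFS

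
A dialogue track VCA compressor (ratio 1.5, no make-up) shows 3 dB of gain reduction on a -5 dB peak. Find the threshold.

-14 dB

Gain reduction = -5 − (-8) = 3 dB; output overshoot = GR / (R − 1) = 3 / 0.5 = 6 dB.
Threshold = output − output overshoot = -8 − 6 = -14 dB.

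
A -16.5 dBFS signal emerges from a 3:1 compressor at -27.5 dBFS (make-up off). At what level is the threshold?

-33 dBFS

Let T be the threshold. Output overshoot = (input overshoot)/R, so -27.5 − T = (-16.5 − T)/3.
3·(-27.5 − T) = -16.5 − T → 2·T = -82.5 − (-16.5) = -66.
T = -66/2 = -33 dBFS.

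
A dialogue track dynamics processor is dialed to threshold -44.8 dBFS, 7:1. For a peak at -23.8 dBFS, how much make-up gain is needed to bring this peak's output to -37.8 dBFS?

4 dB

The peak compresses to -44.8 + 21/7 = -41.8 dBFS.
To reach -37.8 dBFS requires -37.8 − (-41.8) = 4 dB of make-up.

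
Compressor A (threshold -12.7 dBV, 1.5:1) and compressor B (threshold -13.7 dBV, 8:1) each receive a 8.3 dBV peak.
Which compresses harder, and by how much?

A: 21 dB over, compressed to 14 dB over, so 7 dB of GR.
B: 22 dB over, compressed to 2.75 dB over, so 19.25 dB of GR.
Difference: 12.25 dB in favour of B.

B, by 12.25 dB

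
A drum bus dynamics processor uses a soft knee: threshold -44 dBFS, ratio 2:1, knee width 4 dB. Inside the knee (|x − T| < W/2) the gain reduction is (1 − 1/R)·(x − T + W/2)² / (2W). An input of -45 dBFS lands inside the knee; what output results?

-45.0625 dBFS

x − T + W/2 = -45 − (-44) + 2 = 1.
GR = (1 − 1/2) × 1² / 8 = 0.5 × 1 / 8 = 0.0625 dB.
Output = -45 − 0.0625 = -45.0625 dBFS.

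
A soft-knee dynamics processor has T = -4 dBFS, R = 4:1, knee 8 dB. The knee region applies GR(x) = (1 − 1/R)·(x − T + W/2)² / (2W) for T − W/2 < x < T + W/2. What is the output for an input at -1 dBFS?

x − T + W/2 = -1 − (-4) + 4 = 7.
GR = (1 − 1/4) × 7² / 16 = 0.75 × 49 / 16 = 2.296875 dB.
Output = -1 − 2.296875 = -3.296875 dBFS.

-3.296875 dBFS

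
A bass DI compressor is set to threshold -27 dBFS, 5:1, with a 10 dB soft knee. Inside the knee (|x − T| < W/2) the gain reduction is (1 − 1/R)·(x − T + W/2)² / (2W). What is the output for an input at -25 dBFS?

-26.96 dBFS

x − T + W/2 = -25 − (-27) + 5 = 7.
GR = (1 − 1/5) × 7² / 20 = 0.8 × 49 / 20 = 1.96 dB.
Output = -25 − 1.96 = -26.96 dBFS.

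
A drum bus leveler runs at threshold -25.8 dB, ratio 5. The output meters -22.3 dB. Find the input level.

That's 3.5 dB above the -25.8 dB threshold.
Input overshoot = R × output overshoot = 17.5 dB → input = -25.8 + 17.5 = -8.3 dB.

-8.3 dB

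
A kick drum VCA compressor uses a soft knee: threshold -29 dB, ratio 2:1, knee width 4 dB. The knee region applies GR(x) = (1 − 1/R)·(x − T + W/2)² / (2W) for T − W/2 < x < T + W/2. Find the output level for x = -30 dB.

-30.0625 dB

x − T + W/2 = -30 − (-29) + 2 = 1.
GR = (1 − 1/2) × 1² / 8 = 0.5 × 1 / 8 = 0.0625 dB.
Output = -30 − 0.0625 = -30.0625 dB.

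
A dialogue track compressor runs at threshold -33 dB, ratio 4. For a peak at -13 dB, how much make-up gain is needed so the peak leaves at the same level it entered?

15 dB

Without make-up, output = threshold + overshoot/4 = -33 + 5 = -28 dB.
Gap to target: 15 dB.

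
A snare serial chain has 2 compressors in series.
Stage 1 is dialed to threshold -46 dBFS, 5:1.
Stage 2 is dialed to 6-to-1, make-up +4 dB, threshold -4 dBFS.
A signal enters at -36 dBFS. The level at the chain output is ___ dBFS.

-40 dBFS

Stage 1: -36 dBFS is 10 dB over -46 dBFS; at 5:1 that becomes 2 dB over, giving -44 dBFS.
Stage 2: -44 dBFS is at or below the -4 dBFS threshold — no compression; make-up brings it to -40 dBFS.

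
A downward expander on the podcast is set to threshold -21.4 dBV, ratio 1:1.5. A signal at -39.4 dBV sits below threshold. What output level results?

Undershoot = (-21.4) − (-39.4) = 18 dB.
At 1:1.5, that expands to 27 dB under threshold.
Output = -21.4 − 27 = -48.4 dBV.

-48.4 dBV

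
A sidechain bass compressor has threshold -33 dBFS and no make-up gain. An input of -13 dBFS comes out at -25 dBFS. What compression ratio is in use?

Input overshoot = -13 − (-33) = 20 dB; output overshoot = -25 − (-33) = 8 dB.
Ratio = 20 / 8 = 2.5.

2.5:1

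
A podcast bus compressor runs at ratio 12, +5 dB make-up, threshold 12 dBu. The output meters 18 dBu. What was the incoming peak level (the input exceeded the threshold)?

Remove make-up: 18 − 5 = 13 dBu.
Post-compression overshoot = 13 − 12 = 1 dB.
Input overshoot = R × output overshoot = 12 dB → input = 12 + 12 = 24 dBu.

24 dBu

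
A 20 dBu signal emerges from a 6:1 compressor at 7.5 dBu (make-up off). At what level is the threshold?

Input is 15 dB above T (since output overshoot × R = input overshoot: (7.5 − T)·6 = 20 − T gives T = 5 dBu).
Check: 5 + (20 − 5)/6 = 5 + 2.5 = 7.5 dBu. ✓

5 dBu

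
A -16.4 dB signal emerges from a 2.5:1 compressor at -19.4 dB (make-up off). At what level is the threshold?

Input is 5 dB above T (since output overshoot × R = input overshoot: (-19.4 − T)·2.5 = -16.4 − T gives T = -21.4 dB).
Check: -21.4 + (-16.4 − (-21.4))/2.5 = -21.4 + 2 = -19.4 dB. ✓

-21.4 dB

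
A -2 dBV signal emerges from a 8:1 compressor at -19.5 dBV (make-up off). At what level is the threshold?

-22 dBV

Let T be the threshold. Output overshoot = (input overshoot)/R, so -19.5 − T = (-2 − T)/8.
8·(-19.5 − T) = -2 − T → 7·T = -156 − (-2) = -154.
T = -154/7 = -22 dBV.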